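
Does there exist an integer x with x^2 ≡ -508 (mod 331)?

Reduce the numerator: -508 ≡ 154 (mod 331), so (-508/331) = (154/331).
Factor out 2: 154 = 2·77. Since 331 ≡ 3 (mod 8), (2/331) = -1. Now have -(77/331).
77 ≡ 1 (mod 4), so quadratic reciprocity gives (77/331) = (331/77). Reduce: 331 ≡ 23 (mod 77). Now have -(23/77).
77 ≡ 1 (mod 4), so quadratic reciprocity gives (23/77) = (77/23). Reduce: 77 ≡ 8 (mod 23). Now have -(8/23).
Factor out 2: 8 = 2^3. Since 23 ≡ 7 (mod 8), (2/23) = +1, and (2/23)^3 = +1. Now have -(1/23).
(1/23) = 1. Collecting the sign factors: -1.
(-508/331) = -1, and 331 is prime, so -508 is not a quadratic residue mod 331.

no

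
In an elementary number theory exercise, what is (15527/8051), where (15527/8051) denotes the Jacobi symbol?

(15527/8051)
  = (7476/8051)    [15527 ≡ 7476 mod 8051]
  = (1869/8051)    [8051 ≡ 3 mod 8 ⇒ (2/8051)^2 = +1]
  = (8051/1869)    [QR: 1869 ≡ 1 mod 4, sign kept]
  = (575/1869)    [8051 ≡ 575 mod 1869]
  = (1869/575)    [QR: 1869 ≡ 1 mod 4, sign kept]
  = (144/575)    [1869 ≡ 144 mod 575]
  = (9/575)    [575 ≡ 7 mod 8 ⇒ (2/575)^4 = +1]
  = (575/9)    [QR: 9 ≡ 1 mod 4, sign kept]
  = (8/9)    [575 ≡ 8 mod 9]
  = (1/9)    [9 ≡ 1 mod 8 ⇒ (2/9)^3 = +1]
  = 1    [(1/9) = 1]

1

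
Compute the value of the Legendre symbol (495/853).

1

(495/853)
  = (853/495)    [QR: 853 ≡ 1 mod 4, sign kept]
  = (358/495)    [853 ≡ 358 mod 495]
  = (179/495)    [495 ≡ 7 mod 8 ⇒ (2/495) = +1]
  = -(495/179)    [QR: both ≡ 3 mod 4, sign flips]
  = -(137/179)    [495 ≡ 137 mod 179]
  = -(179/137)    [QR: 137 ≡ 1 mod 4, sign kept]
  = -(42/137)    [179 ≡ 42 mod 137]
  = -(21/137)    [137 ≡ 1 mod 8 ⇒ (2/137) = +1]
  = -(137/21)    [QR: 21 ≡ 1 mod 4, sign kept]
  = -(11/21)    [137 ≡ 11 mod 21]
  = -(21/11)    [QR: 21 ≡ 1 mod 4, sign kept]
  = -(10/11)    [21 ≡ 10 mod 11]
  = (5/11)    [11 ≡ 3 mod 8 ⇒ (2/11) = -1]
  = (11/5)    [QR: 5 ≡ 1 mod 4, sign kept]
  = (1/5)    [11 ≡ 1 mod 5]
  = 1    [(1/5) = 1]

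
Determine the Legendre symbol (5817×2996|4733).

By multiplicativity, (5817·2996|4733) = (5817|4733)·(2996|4733).
First factor (5817|4733):
Reduce the numerator: 5817 ≡ 1084 (mod 4733), so (5817|4733) = (1084|4733).
Factor out 2: 1084 = 2^2·271. Since 4733 ≡ 5 (mod 8), (2|4733) = -1, and (2|4733)^2 = +1. Now have (271|4733).
4733 ≡ 1 (mod 4), so quadratic reciprocity gives (271|4733) = (4733|271). Reduce: 4733 ≡ 126 (mod 271). Now have (126|271).
Factor out 2: 126 = 2·63. Since 271 ≡ 7 (mod 8), (2|271) = +1. Now have (63|271).
Both 63 ≡ 3 and 271 ≡ 3 (mod 4), so reciprocity gives (63|271) = -(271|63). Reduce: 271 ≡ 19 (mod 63). Now have -(19|63).
Both 19 ≡ 3 and 63 ≡ 3 (mod 4), so reciprocity gives (19|63) = -(63|19). Reduce: 63 ≡ 6 (mod 19). Now have (6|19).
Factor out 2: 6 = 2·3. Since 19 ≡ 3 (mod 8), (2|19) = -1. Now have -(3|19).
Both 3 ≡ 3 and 19 ≡ 3 (mod 4), so reciprocity gives (3|19) = -(19|3). Reduce: 19 ≡ 1 (mod 3). Now have (1|3).
(1|3) = 1. Collecting the sign factors: 1.
Second factor (2996|4733):
Factor out 2: 2996 = 2^2·749. Since 4733 ≡ 5 (mod 8), (2|4733) = -1, and (2|4733)^2 = +1. Now have (749|4733).
749 ≡ 1 (mod 4), so quadratic reciprocity gives (749|4733) = (4733|749). Reduce: 4733 ≡ 239 (mod 749). Now have (239|749).
749 ≡ 1 (mod 4), so quadratic reciprocity gives (239|749) = (749|239). Reduce: 749 ≡ 32 (mod 239). Now have (32|239).
Factor out 2: 32 = 2^5. Since 239 ≡ 7 (mod 8), (2|239) = +1, and (2|239)^5 = +1. Now have (1|239).
(1|239) = 1. Collecting the sign factors: 1.
Product: (1)·(1) = 1.

1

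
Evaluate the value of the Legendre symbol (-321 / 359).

-1

Reduce the numerator: -321 ≡ 38 (mod 359), so (-321 / 359) = (38 / 359).
Factor out 2: 38 = 2·19. Since 359 ≡ 7 (mod 8), (2 / 359) = +1. Now have (19 / 359).
Both 19 ≡ 3 and 359 ≡ 3 (mod 4), so reciprocity gives (19 / 359) = -(359 / 19). Reduce: 359 ≡ 17 (mod 19). Now have -(17 / 19).
17 ≡ 1 (mod 4), so quadratic reciprocity gives (17 / 19) = (19 / 17). Reduce: 19 ≡ 2 (mod 17). Now have -(2 / 17).
Factor out 2: 2 = 2. Since 17 ≡ 1 (mod 8), (2 / 17) = +1. Now have -(1 / 17).
(1 / 17) = 1. Collecting the sign factors: -1.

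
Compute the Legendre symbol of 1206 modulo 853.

-1

(1206|853)
  = (353|853)    [1206 ≡ 353 mod 853]
  = (853|353)    [QR: 353 ≡ 1 mod 4, sign kept]
  = (147|353)    [853 ≡ 147 mod 353]
  = (353|147)    [QR: 353 ≡ 1 mod 4, sign kept]
  = (59|147)    [353 ≡ 59 mod 147]
  = -(147|59)    [QR: both ≡ 3 mod 4, sign flips]
  = -(29|59)    [147 ≡ 29 mod 59]
  = -(59|29)    [QR: 29 ≡ 1 mod 4, sign kept]
  = -(1|29)    [59 ≡ 1 mod 29]
  = -1    [(1|29) = 1]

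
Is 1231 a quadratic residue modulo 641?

yes

Reduce the numerator: 1231 ≡ 590 (mod 641), so (1231/641) = (590/641).
Factor out 2: 590 = 2·295. Since 641 ≡ 1 (mod 8), (2/641) = +1. Now have (295/641).
641 ≡ 1 (mod 4), so quadratic reciprocity gives (295/641) = (641/295). Reduce: 641 ≡ 51 (mod 295). Now have (51/295).
Both 51 ≡ 3 and 295 ≡ 3 (mod 4), so reciprocity gives (51/295) = -(295/51). Reduce: 295 ≡ 40 (mod 51). Now have -(40/51).
Factor out 2: 40 = 2^3·5. Since 51 ≡ 3 (mod 8), (2/51) = -1, and (2/51)^3 = -1. Now have (5/51).
5 ≡ 1 (mod 4), so quadratic reciprocity gives (5/51) = (51/5). Reduce: 51 ≡ 1 (mod 5). Now have (1/5).
(1/5) = 1. Collecting the sign factors: 1.
(1231/641) = 1, and 641 is prime, so 1231 is a quadratic residue mod 641.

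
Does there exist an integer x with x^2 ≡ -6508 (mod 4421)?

yes

(-6508/4421)
  = (2334/4421)    [-6508 ≡ 2334 mod 4421]
  = -(1167/4421)    [4421 ≡ 5 mod 8 ⇒ (2/4421) = -1]
  = -(4421/1167)    [QR: 4421 ≡ 1 mod 4, sign kept]
  = -(920/1167)    [4421 ≡ 920 mod 1167]
  = -(115/1167)    [1167 ≡ 7 mod 8 ⇒ (2/1167)^3 = +1]
  = (1167/115)    [QR: both ≡ 3 mod 4, sign flips]
  = (17/115)    [1167 ≡ 17 mod 115]
  = (115/17)    [QR: 17 ≡ 1 mod 4, sign kept]
  = (13/17)    [115 ≡ 13 mod 17]
  = (17/13)    [QR: 13 ≡ 1 mod 4, sign kept]
  = (4/13)    [17 ≡ 4 mod 13]
  = (1/13)    [13 ≡ 5 mod 8 ⇒ (2/13)^2 = +1]
  = 1    [(1/13) = 1]
(-6508/4421) = 1, and 4421 is prime, so -6508 is a quadratic residue mod 4421.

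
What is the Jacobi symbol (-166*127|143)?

By multiplicativity, (-166·127|143) = (-166|143)·(127|143).
First factor (-166|143):
Reduce the numerator: -166 ≡ 120 (mod 143), so (-166|143) = (120|143).
Factor out 2: 120 = 2^3·15. Since 143 ≡ 7 (mod 8), (2|143) = +1, and (2|143)^3 = +1. Now have (15|143).
Both 15 ≡ 3 and 143 ≡ 3 (mod 4), so reciprocity gives (15|143) = -(143|15). Reduce: 143 ≡ 8 (mod 15). Now have -(8|15).
Factor out 2: 8 = 2^3. Since 15 ≡ 7 (mod 8), (2|15) = +1, and (2|15)^3 = +1. Now have -(1|15).
(1|15) = 1. Collecting the sign factors: -1.
Second factor (127|143):
Both 127 ≡ 3 and 143 ≡ 3 (mod 4), so reciprocity gives (127|143) = -(143|127). Reduce: 143 ≡ 16 (mod 127). Now have -(16|127).
Factor out 2: 16 = 2^4. Since 127 ≡ 7 (mod 8), (2|127) = +1, and (2|127)^4 = +1. Now have -(1|127).
(1|127) = 1. Collecting the sign factors: -1.
Product: (-1)·(-1) = 1.

1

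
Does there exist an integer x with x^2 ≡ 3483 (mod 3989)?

no

(3483/3989)
  = (3989/3483)    [QR: 3989 ≡ 1 mod 4, sign kept]
  = (506/3483)    [3989 ≡ 506 mod 3483]
  = -(253/3483)    [3483 ≡ 3 mod 8 ⇒ (2/3483) = -1]
  = -(3483/253)    [QR: 253 ≡ 1 mod 4, sign kept]
  = -(194/253)    [3483 ≡ 194 mod 253]
  = (97/253)    [253 ≡ 5 mod 8 ⇒ (2/253) = -1]
  = (253/97)    [QR: 97 ≡ 1 mod 4, sign kept]
  = (59/97)    [253 ≡ 59 mod 97]
  = (97/59)    [QR: 97 ≡ 1 mod 4, sign kept]
  = (38/59)    [97 ≡ 38 mod 59]
  = -(19/59)    [59 ≡ 3 mod 8 ⇒ (2/59) = -1]
  = (59/19)    [QR: both ≡ 3 mod 4, sign flips]
  = (2/19)    [59 ≡ 2 mod 19]
  = -(1/19)    [19 ≡ 3 mod 8 ⇒ (2/19) = -1]
  = -1    [(1/19) = 1]
(3483/3989) = -1, and 3989 is prime, so 3483 is not a quadratic residue mod 3989.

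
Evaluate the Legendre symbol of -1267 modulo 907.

-1

Pull out -1: (-1267/907) = (-1/907)·(1267/907). Since 907 ≡ 3 (mod 4), (-1/907) = -1. Now have -(1267/907).
Reduce the numerator: 1267 ≡ 360 (mod 907), so (1267/907) = (360/907).
Factor out 2: 360 = 2^3·45. Since 907 ≡ 3 (mod 8), (2/907) = -1, and (2/907)^3 = -1. Now have (45/907).
45 ≡ 1 (mod 4), so quadratic reciprocity gives (45/907) = (907/45). Reduce: 907 ≡ 7 (mod 45). Now have (7/45).
45 ≡ 1 (mod 4), so quadratic reciprocity gives (7/45) = (45/7). Reduce: 45 ≡ 3 (mod 7). Now have (3/7).
Both 3 ≡ 3 and 7 ≡ 3 (mod 4), so reciprocity gives (3/7) = -(7/3). Reduce: 7 ≡ 1 (mod 3). Now have -(1/3).
(1/3) = 1. Collecting the sign factors: -1.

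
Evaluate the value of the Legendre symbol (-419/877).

(-419/877)
  = (458/877)    [-419 ≡ 458 mod 877]
  = -(229/877)    [877 ≡ 5 mod 8 ⇒ (2/877) = -1]
  = -(877/229)    [QR: 229 ≡ 1 mod 4, sign kept]
  = -(190/229)    [877 ≡ 190 mod 229]
  = (95/229)    [229 ≡ 5 mod 8 ⇒ (2/229) = -1]
  = (229/95)    [QR: 229 ≡ 1 mod 4, sign kept]
  = (39/95)    [229 ≡ 39 mod 95]
  = -(95/39)    [QR: both ≡ 3 mod 4, sign flips]
  = -(17/39)    [95 ≡ 17 mod 39]
  = -(39/17)    [QR: 17 ≡ 1 mod 4, sign kept]
  = -(5/17)    [39 ≡ 5 mod 17]
  = -(17/5)    [QR: 5 ≡ 1 mod 4, sign kept]
  = -(2/5)    [17 ≡ 2 mod 5]
  = (1/5)    [5 ≡ 5 mod 8 ⇒ (2/5) = -1]
  = 1    [(1/5) = 1]

1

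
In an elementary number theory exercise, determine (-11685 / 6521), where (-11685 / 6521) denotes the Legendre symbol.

(-11685 / 6521)
  = (1357 / 6521)    [-11685 ≡ 1357 mod 6521]
  = (6521 / 1357)    [QR: 1357 ≡ 1 mod 4, sign kept]
  = (1093 / 1357)    [6521 ≡ 1093 mod 1357]
  = (1357 / 1093)    [QR: 1093 ≡ 1 mod 4, sign kept]
  = (264 / 1093)    [1357 ≡ 264 mod 1093]
  = -(33 / 1093)    [1093 ≡ 5 mod 8 ⇒ (2 / 1093)^3 = -1]
  = -(1093 / 33)    [QR: 33 ≡ 1 mod 4, sign kept]
  = -(4 / 33)    [1093 ≡ 4 mod 33]
  = -(1 / 33)    [33 ≡ 1 mod 8 ⇒ (2 / 33)^2 = +1]
  = -1    [(1 / 33) = 1]

-1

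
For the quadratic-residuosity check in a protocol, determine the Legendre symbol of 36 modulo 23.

Reduce the numerator: 36 ≡ 13 (mod 23), so (36/23) = (13/23).
13 ≡ 1 (mod 4), so quadratic reciprocity gives (13/23) = (23/13). Reduce: 23 ≡ 10 (mod 13). Now have (10/13).
Factor out 2: 10 = 2·5. Since 13 ≡ 5 (mod 8), (2/13) = -1. Now have -(5/13).
5 ≡ 1 (mod 4), so quadratic reciprocity gives (5/13) = (13/5). Reduce: 13 ≡ 3 (mod 5). Now have -(3/5).
5 ≡ 1 (mod 4), so quadratic reciprocity gives (3/5) = (5/3). Reduce: 5 ≡ 2 (mod 3). Now have -(2/3).
Factor out 2: 2 = 2. Since 3 ≡ 3 (mod 8), (2/3) = -1. Now have (1/3).
(1/3) = 1. Collecting the sign factors: 1.

1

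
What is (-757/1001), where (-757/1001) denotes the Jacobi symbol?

1

Reduce the numerator: -757 ≡ 244 (mod 1001), so (-757/1001) = (244/1001).
Factor out 2: 244 = 2^2·61. Since 1001 ≡ 1 (mod 8), (2/1001) = +1, and (2/1001)^2 = +1. Now have (61/1001).
61 ≡ 1 (mod 4), so quadratic reciprocity gives (61/1001) = (1001/61). Reduce: 1001 ≡ 25 (mod 61). Now have (25/61).
25 ≡ 1 (mod 4), so quadratic reciprocity gives (25/61) = (61/25). Reduce: 61 ≡ 11 (mod 25). Now have (11/25).
25 ≡ 1 (mod 4), so quadratic reciprocity gives (11/25) = (25/11). Reduce: 25 ≡ 3 (mod 11). Now have (3/11).
Both 3 ≡ 3 and 11 ≡ 3 (mod 4), so reciprocity gives (3/11) = -(11/3). Reduce: 11 ≡ 2 (mod 3). Now have -(2/3).
Factor out 2: 2 = 2. Since 3 ≡ 3 (mod 8), (2/3) = -1. Now have (1/3).
(1/3) = 1. Collecting the sign factors: 1.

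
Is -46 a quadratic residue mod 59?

(-46|59)
  = (13|59)    [-46 ≡ 13 mod 59]
  = (59|13)    [QR: 13 ≡ 1 mod 4, sign kept]
  = (7|13)    [59 ≡ 7 mod 13]
  = (13|7)    [QR: 13 ≡ 1 mod 4, sign kept]
  = (6|7)    [13 ≡ 6 mod 7]
  = (3|7)    [7 ≡ 7 mod 8 ⇒ (2|7) = +1]
  = -(7|3)    [QR: both ≡ 3 mod 4, sign flips]
  = -(1|3)    [7 ≡ 1 mod 3]
  = -1    [(1|3) = 1]
(-46|59) = -1, and 59 is prime, so -46 is not a quadratic residue mod 59.

no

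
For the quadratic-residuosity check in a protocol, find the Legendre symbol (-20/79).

-1

Pull out -1: (-20/79) = (-1/79)·(20/79). Since 79 ≡ 3 (mod 4), (-1/79) = -1. Now have -(20/79).
Factor out 2: 20 = 2^2·5. Since 79 ≡ 7 (mod 8), (2/79) = +1, and (2/79)^2 = +1. Now have -(5/79).
5 ≡ 1 (mod 4), so quadratic reciprocity gives (5/79) = (79/5). Reduce: 79 ≡ 4 (mod 5). Now have -(4/5).
Factor out 2: 4 = 2^2. Since 5 ≡ 5 (mod 8), (2/5) = -1, and (2/5)^2 = +1. Now have -(1/5).
(1/5) = 1. Collecting the sign factors: -1.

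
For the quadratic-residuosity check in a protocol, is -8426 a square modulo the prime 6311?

(-8426/6311)
  = (4196/6311)    [-8426 ≡ 4196 mod 6311]
  = (1049/6311)    [6311 ≡ 7 mod 8 ⇒ (2/6311)^2 = +1]
  = (6311/1049)    [QR: 1049 ≡ 1 mod 4, sign kept]
  = (17/1049)    [6311 ≡ 17 mod 1049]
  = (1049/17)    [QR: 17 ≡ 1 mod 4, sign kept]
  = (12/17)    [1049 ≡ 12 mod 17]
  = (3/17)    [17 ≡ 1 mod 8 ⇒ (2/17)^2 = +1]
  = (17/3)    [QR: 17 ≡ 1 mod 4, sign kept]
  = (2/3)    [17 ≡ 2 mod 3]
  = -(1/3)    [3 ≡ 3 mod 8 ⇒ (2/3) = -1]
  = -1    [(1/3) = 1]
The Legendre symbol is -1, so x^2 ≡ -8426 (mod 6311) has no solution.

no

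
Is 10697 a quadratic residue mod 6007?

yes

(10697/6007)
  = (4690/6007)    [10697 ≡ 4690 mod 6007]
  = (2345/6007)    [6007 ≡ 7 mod 8 ⇒ (2/6007) = +1]
  = (6007/2345)    [QR: 2345 ≡ 1 mod 4, sign kept]
  = (1317/2345)    [6007 ≡ 1317 mod 2345]
  = (2345/1317)    [QR: 1317 ≡ 1 mod 4, sign kept]
  = (1028/1317)    [2345 ≡ 1028 mod 1317]
  = (257/1317)    [1317 ≡ 5 mod 8 ⇒ (2/1317)^2 = +1]
  = (1317/257)    [QR: 257 ≡ 1 mod 4, sign kept]
  = (32/257)    [1317 ≡ 32 mod 257]
  = (1/257)    [257 ≡ 1 mod 8 ⇒ (2/257)^5 = +1]
  = 1    [(1/257) = 1]
The Legendre symbol is 1, so x^2 ≡ 10697 (mod 6007) has solution.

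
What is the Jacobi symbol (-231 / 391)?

(-231 / 391)
  = (160 / 391)    [-231 ≡ 160 mod 391]
  = (5 / 391)    [391 ≡ 7 mod 8 ⇒ (2 / 391)^5 = +1]
  = (391 / 5)    [QR: 5 ≡ 1 mod 4, sign kept]
  = (1 / 5)    [391 ≡ 1 mod 5]
  = 1    [(1 / 5) = 1]

1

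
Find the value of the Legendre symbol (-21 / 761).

Pull out -1: (-21 / 761) = (-1 / 761)·(21 / 761). Since 761 ≡ 1 (mod 4), (-1 / 761) = +1. Now have (21 / 761).
21 ≡ 1 (mod 4), so quadratic reciprocity gives (21 / 761) = (761 / 21). Reduce: 761 ≡ 5 (mod 21). Now have (5 / 21).
5 ≡ 1 (mod 4), so quadratic reciprocity gives (5 / 21) = (21 / 5). Reduce: 21 ≡ 1 (mod 5). Now have (1 / 5).
(1 / 5) = 1. Collecting the sign factors: 1.

1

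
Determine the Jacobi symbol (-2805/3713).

(-2805/3713)
  = (908/3713)    [-2805 ≡ 908 mod 3713]
  = (227/3713)    [3713 ≡ 1 mod 8 ⇒ (2/3713)^2 = +1]
  = (3713/227)    [QR: 3713 ≡ 1 mod 4, sign kept]
  = (81/227)    [3713 ≡ 81 mod 227]
  = (227/81)    [QR: 81 ≡ 1 mod 4, sign kept]
  = (65/81)    [227 ≡ 65 mod 81]
  = (81/65)    [QR: 65 ≡ 1 mod 4, sign kept]
  = (16/65)    [81 ≡ 16 mod 65]
  = (1/65)    [65 ≡ 1 mod 8 ⇒ (2/65)^4 = +1]
  = 1    [(1/65) = 1]

1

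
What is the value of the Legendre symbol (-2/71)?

-1

(-2/71)
  = (69/71)    [-2 ≡ 69 mod 71]
  = (71/69)    [QR: 69 ≡ 1 mod 4, sign kept]
  = (2/69)    [71 ≡ 2 mod 69]
  = -(1/69)    [69 ≡ 5 mod 8 ⇒ (2/69) = -1]
  = -1    [(1/69) = 1]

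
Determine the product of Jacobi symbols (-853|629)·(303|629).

-1

By multiplicativity, (-853·303|629) = (-853|629)·(303|629).
First factor (-853|629):
Pull out -1: (-853|629) = (-1|629)·(853|629). Since 629 ≡ 1 (mod 4), (-1|629) = +1. Now have (853|629).
Reduce the numerator: 853 ≡ 224 (mod 629), so (853|629) = (224|629).
Factor out 2: 224 = 2^5·7. Since 629 ≡ 5 (mod 8), (2|629) = -1, and (2|629)^5 = -1. Now have -(7|629).
629 ≡ 1 (mod 4), so quadratic reciprocity gives (7|629) = (629|7). Reduce: 629 ≡ 6 (mod 7). Now have -(6|7).
Factor out 2: 6 = 2·3. Since 7 ≡ 7 (mod 8), (2|7) = +1. Now have -(3|7).
Both 3 ≡ 3 and 7 ≡ 3 (mod 4), so reciprocity gives (3|7) = -(7|3). Reduce: 7 ≡ 1 (mod 3). Now have (1|3).
(1|3) = 1. Collecting the sign factors: 1.
Second factor (303|629):
629 ≡ 1 (mod 4), so quadratic reciprocity gives (303|629) = (629|303). Reduce: 629 ≡ 23 (mod 303). Now have (23|303).
Both 23 ≡ 3 and 303 ≡ 3 (mod 4), so reciprocity gives (23|303) = -(303|23). Reduce: 303 ≡ 4 (mod 23). Now have -(4|23).
Factor out 2: 4 = 2^2. Since 23 ≡ 7 (mod 8), (2|23) = +1, and (2|23)^2 = +1. Now have -(1|23).
(1|23) = 1. Collecting the sign factors: -1.
Product: (1)·(-1) = -1.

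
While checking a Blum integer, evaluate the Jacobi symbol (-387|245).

-1

(-387|245)
  = (103|245)    [-387 ≡ 103 mod 245]
  = (245|103)    [QR: 245 ≡ 1 mod 4, sign kept]
  = (39|103)    [245 ≡ 39 mod 103]
  = -(103|39)    [QR: both ≡ 3 mod 4, sign flips]
  = -(25|39)    [103 ≡ 25 mod 39]
  = -(39|25)    [QR: 25 ≡ 1 mod 4, sign kept]
  = -(14|25)    [39 ≡ 14 mod 25]
  = -(7|25)    [25 ≡ 1 mod 8 ⇒ (2|25) = +1]
  = -(25|7)    [QR: 25 ≡ 1 mod 4, sign kept]
  = -(4|7)    [25 ≡ 4 mod 7]
  = -(1|7)    [7 ≡ 7 mod 8 ⇒ (2|7)^2 = +1]
  = -1    [(1|7) = 1]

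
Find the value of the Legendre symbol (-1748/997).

1

Reduce the numerator: -1748 ≡ 246 (mod 997), so (-1748/997) = (246/997).
Factor out 2: 246 = 2·123. Since 997 ≡ 5 (mod 8), (2/997) = -1. Now have -(123/997).
997 ≡ 1 (mod 4), so quadratic reciprocity gives (123/997) = (997/123). Reduce: 997 ≡ 13 (mod 123). Now have -(13/123).
13 ≡ 1 (mod 4), so quadratic reciprocity gives (13/123) = (123/13). Reduce: 123 ≡ 6 (mod 13). Now have -(6/13).
Factor out 2: 6 = 2·3. Since 13 ≡ 5 (mod 8), (2/13) = -1. Now have (3/13).
13 ≡ 1 (mod 4), so quadratic reciprocity gives (3/13) = (13/3). Reduce: 13 ≡ 1 (mod 3). Now have (1/3).
(1/3) = 1. Collecting the sign factors: 1.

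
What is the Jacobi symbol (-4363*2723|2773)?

By multiplicativity, (-4363·2723|2773) = (-4363|2773)·(2723|2773).
First factor (-4363|2773):
(-4363|2773)
  = (1183|2773)    [-4363 ≡ 1183 mod 2773]
  = (2773|1183)    [QR: 2773 ≡ 1 mod 4, sign kept]
  = (407|1183)    [2773 ≡ 407 mod 1183]
  = -(1183|407)    [QR: both ≡ 3 mod 4, sign flips]
  = -(369|407)    [1183 ≡ 369 mod 407]
  = -(407|369)    [QR: 369 ≡ 1 mod 4, sign kept]
  = -(38|369)    [407 ≡ 38 mod 369]
  = -(19|369)    [369 ≡ 1 mod 8 ⇒ (2|369) = +1]
  = -(369|19)    [QR: 369 ≡ 1 mod 4, sign kept]
  = -(8|19)    [369 ≡ 8 mod 19]
  = (1|19)    [19 ≡ 3 mod 8 ⇒ (2|19)^3 = -1]
  = 1    [(1|19) = 1]
Second factor (2723|2773):
(2723|2773)
  = (2773|2723)    [QR: 2773 ≡ 1 mod 4, sign kept]
  = (50|2723)    [2773 ≡ 50 mod 2723]
  = -(25|2723)    [2723 ≡ 3 mod 8 ⇒ (2|2723) = -1]
  = -(2723|25)    [QR: 25 ≡ 1 mod 4, sign kept]
  = -(23|25)    [2723 ≡ 23 mod 25]
  = -(25|23)    [QR: 25 ≡ 1 mod 4, sign kept]
  = -(2|23)    [25 ≡ 2 mod 23]
  = -(1|23)    [23 ≡ 7 mod 8 ⇒ (2|23) = +1]
  = -1    [(1|23) = 1]
Product: (1)·(-1) = -1.

-1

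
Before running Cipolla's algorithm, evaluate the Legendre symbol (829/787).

Reduce the numerator: 829 ≡ 42 (mod 787), so (829/787) = (42/787).
Factor out 2: 42 = 2·21. Since 787 ≡ 3 (mod 8), (2/787) = -1. Now have -(21/787).
21 ≡ 1 (mod 4), so quadratic reciprocity gives (21/787) = (787/21). Reduce: 787 ≡ 10 (mod 21). Now have -(10/21).
Factor out 2: 10 = 2·5. Since 21 ≡ 5 (mod 8), (2/21) = -1. Now have (5/21).
5 ≡ 1 (mod 4), so quadratic reciprocity gives (5/21) = (21/5). Reduce: 21 ≡ 1 (mod 5). Now have (1/5).
(1/5) = 1. Collecting the sign factors: 1.

1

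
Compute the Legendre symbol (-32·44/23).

By multiplicativity, (-32·44/23) = (-32/23)·(44/23).
First factor (-32/23):
Reduce the numerator: -32 ≡ 14 (mod 23), so (-32/23) = (14/23).
Factor out 2: 14 = 2·7. Since 23 ≡ 7 (mod 8), (2/23) = +1. Now have (7/23).
Both 7 ≡ 3 and 23 ≡ 3 (mod 4), so reciprocity gives (7/23) = -(23/7). Reduce: 23 ≡ 2 (mod 7). Now have -(2/7).
Factor out 2: 2 = 2. Since 7 ≡ 7 (mod 8), (2/7) = +1. Now have -(1/7).
(1/7) = 1. Collecting the sign factors: -1.
Second factor (44/23):
Reduce the numerator: 44 ≡ 21 (mod 23), so (44/23) = (21/23).
21 ≡ 1 (mod 4), so quadratic reciprocity gives (21/23) = (23/21). Reduce: 23 ≡ 2 (mod 21). Now have (2/21).
Factor out 2: 2 = 2. Since 21 ≡ 5 (mod 8), (2/21) = -1. Now have -(1/21).
(1/21) = 1. Collecting the sign factors: -1.
Product: (-1)·(-1) = 1.

1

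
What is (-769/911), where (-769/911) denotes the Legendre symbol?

1

Reduce the numerator: -769 ≡ 142 (mod 911), so (-769/911) = (142/911).
Factor out 2: 142 = 2·71. Since 911 ≡ 7 (mod 8), (2/911) = +1. Now have (71/911).
Both 71 ≡ 3 and 911 ≡ 3 (mod 4), so reciprocity gives (71/911) = -(911/71). Reduce: 911 ≡ 59 (mod 71). Now have -(59/71).
Both 59 ≡ 3 and 71 ≡ 3 (mod 4), so reciprocity gives (59/71) = -(71/59). Reduce: 71 ≡ 12 (mod 59). Now have (12/59).
Factor out 2: 12 = 2^2·3. Since 59 ≡ 3 (mod 8), (2/59) = -1, and (2/59)^2 = +1. Now have (3/59).
Both 3 ≡ 3 and 59 ≡ 3 (mod 4), so reciprocity gives (3/59) = -(59/3). Reduce: 59 ≡ 2 (mod 3). Now have -(2/3).
Factor out 2: 2 = 2. Since 3 ≡ 3 (mod 8), (2/3) = -1. Now have (1/3).
(1/3) = 1. Collecting the sign factors: 1.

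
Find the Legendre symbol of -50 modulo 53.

-1

Pull out -1: (-50|53) = (-1|53)·(50|53). Since 53 ≡ 1 (mod 4), (-1|53) = +1. Now have (50|53).
Factor out 2: 50 = 2·25. Since 53 ≡ 5 (mod 8), (2|53) = -1. Now have -(25|53).
25 ≡ 1 (mod 4), so quadratic reciprocity gives (25|53) = (53|25). Reduce: 53 ≡ 3 (mod 25). Now have -(3|25).
25 ≡ 1 (mod 4), so quadratic reciprocity gives (3|25) = (25|3). Reduce: 25 ≡ 1 (mod 3). Now have -(1|3).
(1|3) = 1. Collecting the sign factors: -1.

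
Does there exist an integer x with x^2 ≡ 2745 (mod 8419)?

(2745|8419)
  = (8419|2745)    [QR: 2745 ≡ 1 mod 4, sign kept]
  = (184|2745)    [8419 ≡ 184 mod 2745]
  = (23|2745)    [2745 ≡ 1 mod 8 ⇒ (2|2745)^3 = +1]
  = (2745|23)    [QR: 2745 ≡ 1 mod 4, sign kept]
  = (8|23)    [2745 ≡ 8 mod 23]
  = (1|23)    [23 ≡ 7 mod 8 ⇒ (2|23)^3 = +1]
  = 1    [(1|23) = 1]
The Legendre symbol is 1, so x^2 ≡ 2745 (mod 8419) has solution.

yes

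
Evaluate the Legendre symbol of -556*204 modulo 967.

1

By multiplicativity, (-556·204 / 967) = (-556 / 967)·(204 / 967).
First factor (-556 / 967):
Reduce the numerator: -556 ≡ 411 (mod 967), so (-556 / 967) = (411 / 967).
Both 411 ≡ 3 and 967 ≡ 3 (mod 4), so reciprocity gives (411 / 967) = -(967 / 411). Reduce: 967 ≡ 145 (mod 411). Now have -(145 / 411).
145 ≡ 1 (mod 4), so quadratic reciprocity gives (145 / 411) = (411 / 145). Reduce: 411 ≡ 121 (mod 145). Now have -(121 / 145).
121 ≡ 1 (mod 4), so quadratic reciprocity gives (121 / 145) = (145 / 121). Reduce: 145 ≡ 24 (mod 121). Now have -(24 / 121).
Factor out 2: 24 = 2^3·3. Since 121 ≡ 1 (mod 8), (2 / 121) = +1, and (2 / 121)^3 = +1. Now have -(3 / 121).
121 ≡ 1 (mod 4), so quadratic reciprocity gives (3 / 121) = (121 / 3). Reduce: 121 ≡ 1 (mod 3). Now have -(1 / 3).
(1 / 3) = 1. Collecting the sign factors: -1.
Second factor (204 / 967):
Factor out 2: 204 = 2^2·51. Since 967 ≡ 7 (mod 8), (2 / 967) = +1, and (2 / 967)^2 = +1. Now have (51 / 967).
Both 51 ≡ 3 and 967 ≡ 3 (mod 4), so reciprocity gives (51 / 967) = -(967 / 51). Reduce: 967 ≡ 49 (mod 51). Now have -(49 / 51).
49 ≡ 1 (mod 4), so quadratic reciprocity gives (49 / 51) = (51 / 49). Reduce: 51 ≡ 2 (mod 49). Now have -(2 / 49).
Factor out 2: 2 = 2. Since 49 ≡ 1 (mod 8), (2 / 49) = +1. Now have -(1 / 49).
(1 / 49) = 1. Collecting the sign factors: -1.
Product: (-1)·(-1) = 1.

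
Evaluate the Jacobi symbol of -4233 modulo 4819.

1

Reduce the numerator: -4233 ≡ 586 (mod 4819), so (-4233/4819) = (586/4819).
Factor out 2: 586 = 2·293. Since 4819 ≡ 3 (mod 8), (2/4819) = -1. Now have -(293/4819).
293 ≡ 1 (mod 4), so quadratic reciprocity gives (293/4819) = (4819/293). Reduce: 4819 ≡ 131 (mod 293). Now have -(131/293).
293 ≡ 1 (mod 4), so quadratic reciprocity gives (131/293) = (293/131). Reduce: 293 ≡ 31 (mod 131). Now have -(31/131).
Both 31 ≡ 3 and 131 ≡ 3 (mod 4), so reciprocity gives (31/131) = -(131/31). Reduce: 131 ≡ 7 (mod 31). Now have (7/31).
Both 7 ≡ 3 and 31 ≡ 3 (mod 4), so reciprocity gives (7/31) = -(31/7). Reduce: 31 ≡ 3 (mod 7). Now have -(3/7).
Both 3 ≡ 3 and 7 ≡ 3 (mod 4), so reciprocity gives (3/7) = -(7/3). Reduce: 7 ≡ 1 (mod 3). Now have (1/3).
(1/3) = 1. Collecting the sign factors: 1.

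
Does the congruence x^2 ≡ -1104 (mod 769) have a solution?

no

Reduce the numerator: -1104 ≡ 434 (mod 769), so (-1104/769) = (434/769).
Factor out 2: 434 = 2·217. Since 769 ≡ 1 (mod 8), (2/769) = +1. Now have (217/769).
217 ≡ 1 (mod 4), so quadratic reciprocity gives (217/769) = (769/217). Reduce: 769 ≡ 118 (mod 217). Now have (118/217).
Factor out 2: 118 = 2·59. Since 217 ≡ 1 (mod 8), (2/217) = +1. Now have (59/217).
217 ≡ 1 (mod 4), so quadratic reciprocity gives (59/217) = (217/59). Reduce: 217 ≡ 40 (mod 59). Now have (40/59).
Factor out 2: 40 = 2^3·5. Since 59 ≡ 3 (mod 8), (2/59) = -1, and (2/59)^3 = -1. Now have -(5/59).
5 ≡ 1 (mod 4), so quadratic reciprocity gives (5/59) = (59/5). Reduce: 59 ≡ 4 (mod 5). Now have -(4/5).
Factor out 2: 4 = 2^2. Since 5 ≡ 5 (mod 8), (2/5) = -1, and (2/5)^2 = +1. Now have -(1/5).
(1/5) = 1. Collecting the sign factors: -1.
The Legendre symbol is -1, so x^2 ≡ -1104 (mod 769) has no solution.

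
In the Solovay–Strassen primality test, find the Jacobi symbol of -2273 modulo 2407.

-1

Pull out -1: (-2273/2407) = (-1/2407)·(2273/2407). Since 2407 ≡ 3 (mod 4), (-1/2407) = -1. Now have -(2273/2407).
2273 ≡ 1 (mod 4), so quadratic reciprocity gives (2273/2407) = (2407/2273). Reduce: 2407 ≡ 134 (mod 2273). Now have -(134/2273).
Factor out 2: 134 = 2·67. Since 2273 ≡ 1 (mod 8), (2/2273) = +1. Now have -(67/2273).
2273 ≡ 1 (mod 4), so quadratic reciprocity gives (67/2273) = (2273/67). Reduce: 2273 ≡ 62 (mod 67). Now have -(62/67).
Factor out 2: 62 = 2·31. Since 67 ≡ 3 (mod 8), (2/67) = -1. Now have (31/67).
Both 31 ≡ 3 and 67 ≡ 3 (mod 4), so reciprocity gives (31/67) = -(67/31). Reduce: 67 ≡ 5 (mod 31). Now have -(5/31).
5 ≡ 1 (mod 4), so quadratic reciprocity gives (5/31) = (31/5). Reduce: 31 ≡ 1 (mod 5). Now have -(1/5).
(1/5) = 1. Collecting the sign factors: -1.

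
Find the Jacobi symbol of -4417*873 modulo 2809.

By multiplicativity, (-4417·873/2809) = (-4417/2809)·(873/2809).
First factor (-4417/2809):
(-4417/2809)
  = (1201/2809)    [-4417 ≡ 1201 mod 2809]
  = (2809/1201)    [QR: 1201 ≡ 1 mod 4, sign kept]
  = (407/1201)    [2809 ≡ 407 mod 1201]
  = (1201/407)    [QR: 1201 ≡ 1 mod 4, sign kept]
  = (387/407)    [1201 ≡ 387 mod 407]
  = -(407/387)    [QR: both ≡ 3 mod 4, sign flips]
  = -(20/387)    [407 ≡ 20 mod 387]
  = -(5/387)    [387 ≡ 3 mod 8 ⇒ (2/387)^2 = +1]
  = -(387/5)    [QR: 5 ≡ 1 mod 4, sign kept]
  = -(2/5)    [387 ≡ 2 mod 5]
  = (1/5)    [5 ≡ 5 mod 8 ⇒ (2/5) = -1]
  = 1    [(1/5) = 1]
Second factor (873/2809):
(873/2809)
  = (2809/873)    [QR: 873 ≡ 1 mod 4, sign kept]
  = (190/873)    [2809 ≡ 190 mod 873]
  = (95/873)    [873 ≡ 1 mod 8 ⇒ (2/873) = +1]
  = (873/95)    [QR: 873 ≡ 1 mod 4, sign kept]
  = (18/95)    [873 ≡ 18 mod 95]
  = (9/95)    [95 ≡ 7 mod 8 ⇒ (2/95) = +1]
  = (95/9)    [QR: 9 ≡ 1 mod 4, sign kept]
  = (5/9)    [95 ≡ 5 mod 9]
  = (9/5)    [QR: 5 ≡ 1 mod 4, sign kept]
  = (4/5)    [9 ≡ 4 mod 5]
  = (1/5)    [5 ≡ 5 mod 8 ⇒ (2/5)^2 = +1]
  = 1    [(1/5) = 1]
Product: (1)·(1) = 1.

1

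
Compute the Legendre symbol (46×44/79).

By multiplicativity, (46·44/79) = (46/79)·(44/79).
First factor (46/79):
Factor out 2: 46 = 2·23. Since 79 ≡ 7 (mod 8), (2/79) = +1. Now have (23/79).
Both 23 ≡ 3 and 79 ≡ 3 (mod 4), so reciprocity gives (23/79) = -(79/23). Reduce: 79 ≡ 10 (mod 23). Now have -(10/23).
Factor out 2: 10 = 2·5. Since 23 ≡ 7 (mod 8), (2/23) = +1. Now have -(5/23).
5 ≡ 1 (mod 4), so quadratic reciprocity gives (5/23) = (23/5). Reduce: 23 ≡ 3 (mod 5). Now have -(3/5).
5 ≡ 1 (mod 4), so quadratic reciprocity gives (3/5) = (5/3). Reduce: 5 ≡ 2 (mod 3). Now have -(2/3).
Factor out 2: 2 = 2. Since 3 ≡ 3 (mod 8), (2/3) = -1. Now have (1/3).
(1/3) = 1. Collecting the sign factors: 1.
Second factor (44/79):
Factor out 2: 44 = 2^2·11. Since 79 ≡ 7 (mod 8), (2/79) = +1, and (2/79)^2 = +1. Now have (11/79).
Both 11 ≡ 3 and 79 ≡ 3 (mod 4), so reciprocity gives (11/79) = -(79/11). Reduce: 79 ≡ 2 (mod 11). Now have -(2/11).
Factor out 2: 2 = 2. Since 11 ≡ 3 (mod 8), (2/11) = -1. Now have (1/11).
(1/11) = 1. Collecting the sign factors: 1.
Product: (1)·(1) = 1.

1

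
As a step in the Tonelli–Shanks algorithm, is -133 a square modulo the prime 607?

no

(-133/607)
  = -(133/607)    [607 ≡ 3 mod 4 ⇒ (-1/607) = -1]
  = -(607/133)    [QR: 133 ≡ 1 mod 4, sign kept]
  = -(75/133)    [607 ≡ 75 mod 133]
  = -(133/75)    [QR: 133 ≡ 1 mod 4, sign kept]
  = -(58/75)    [133 ≡ 58 mod 75]
  = (29/75)    [75 ≡ 3 mod 8 ⇒ (2/75) = -1]
  = (75/29)    [QR: 29 ≡ 1 mod 4, sign kept]
  = (17/29)    [75 ≡ 17 mod 29]
  = (29/17)    [QR: 17 ≡ 1 mod 4, sign kept]
  = (12/17)    [29 ≡ 12 mod 17]
  = (3/17)    [17 ≡ 1 mod 8 ⇒ (2/17)^2 = +1]
  = (17/3)    [QR: 17 ≡ 1 mod 4, sign kept]
  = (2/3)    [17 ≡ 2 mod 3]
  = -(1/3)    [3 ≡ 3 mod 8 ⇒ (2/3) = -1]
  = -1    [(1/3) = 1]
(-133/607) = -1, and 607 is prime, so -133 is not a quadratic residue mod 607.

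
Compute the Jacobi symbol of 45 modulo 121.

45 ≡ 1 (mod 4), so quadratic reciprocity gives (45 / 121) = (121 / 45). Reduce: 121 ≡ 31 (mod 45). Now have (31 / 45).
45 ≡ 1 (mod 4), so quadratic reciprocity gives (31 / 45) = (45 / 31). Reduce: 45 ≡ 14 (mod 31). Now have (14 / 31).
Factor out 2: 14 = 2·7. Since 31 ≡ 7 (mod 8), (2 / 31) = +1. Now have (7 / 31).
Both 7 ≡ 3 and 31 ≡ 3 (mod 4), so reciprocity gives (7 / 31) = -(31 / 7). Reduce: 31 ≡ 3 (mod 7). Now have -(3 / 7).
Both 3 ≡ 3 and 7 ≡ 3 (mod 4), so reciprocity gives (3 / 7) = -(7 / 3). Reduce: 7 ≡ 1 (mod 3). Now have (1 / 3).
(1 / 3) = 1. Collecting the sign factors: 1.

1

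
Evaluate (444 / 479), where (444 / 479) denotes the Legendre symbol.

-1

Factor out 2: 444 = 2^2·111. Since 479 ≡ 7 (mod 8), (2 / 479) = +1, and (2 / 479)^2 = +1. Now have (111 / 479).
Both 111 ≡ 3 and 479 ≡ 3 (mod 4), so reciprocity gives (111 / 479) = -(479 / 111). Reduce: 479 ≡ 35 (mod 111). Now have -(35 / 111).
Both 35 ≡ 3 and 111 ≡ 3 (mod 4), so reciprocity gives (35 / 111) = -(111 / 35). Reduce: 111 ≡ 6 (mod 35). Now have (6 / 35).
Factor out 2: 6 = 2·3. Since 35 ≡ 3 (mod 8), (2 / 35) = -1. Now have -(3 / 35).
Both 3 ≡ 3 and 35 ≡ 3 (mod 4), so reciprocity gives (3 / 35) = -(35 / 3). Reduce: 35 ≡ 2 (mod 3). Now have (2 / 3).
Factor out 2: 2 = 2. Since 3 ≡ 3 (mod 8), (2 / 3) = -1. Now have -(1 / 3).
(1 / 3) = 1. Collecting the sign factors: -1.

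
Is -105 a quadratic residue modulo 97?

(-105/97)
  = (89/97)    [-105 ≡ 89 mod 97]
  = (97/89)    [QR: 89 ≡ 1 mod 4, sign kept]
  = (8/89)    [97 ≡ 8 mod 89]
  = (1/89)    [89 ≡ 1 mod 8 ⇒ (2/89)^3 = +1]
  = 1    [(1/89) = 1]
The Legendre symbol is 1, so x^2 ≡ -105 (mod 97) has solution.

yes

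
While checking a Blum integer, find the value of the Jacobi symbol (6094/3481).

1

Reduce the numerator: 6094 ≡ 2613 (mod 3481), so (6094/3481) = (2613/3481).
2613 ≡ 1 (mod 4), so quadratic reciprocity gives (2613/3481) = (3481/2613). Reduce: 3481 ≡ 868 (mod 2613). Now have (868/2613).
Factor out 2: 868 = 2^2·217. Since 2613 ≡ 5 (mod 8), (2/2613) = -1, and (2/2613)^2 = +1. Now have (217/2613).
217 ≡ 1 (mod 4), so quadratic reciprocity gives (217/2613) = (2613/217). Reduce: 2613 ≡ 9 (mod 217). Now have (9/217).
9 ≡ 1 (mod 4), so quadratic reciprocity gives (9/217) = (217/9). Reduce: 217 ≡ 1 (mod 9). Now have (1/9).
(1/9) = 1. Collecting the sign factors: 1.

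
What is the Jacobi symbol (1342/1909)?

-1

(1342/1909)
  = -(671/1909)    [1909 ≡ 5 mod 8 ⇒ (2/1909) = -1]
  = -(1909/671)    [QR: 1909 ≡ 1 mod 4, sign kept]
  = -(567/671)    [1909 ≡ 567 mod 671]
  = (671/567)    [QR: both ≡ 3 mod 4, sign flips]
  = (104/567)    [671 ≡ 104 mod 567]
  = (13/567)    [567 ≡ 7 mod 8 ⇒ (2/567)^3 = +1]
  = (567/13)    [QR: 13 ≡ 1 mod 4, sign kept]
  = (8/13)    [567 ≡ 8 mod 13]
  = -(1/13)    [13 ≡ 5 mod 8 ⇒ (2/13)^3 = -1]
  = -1    [(1/13) = 1]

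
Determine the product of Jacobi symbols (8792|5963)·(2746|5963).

By multiplicativity, (8792·2746|5963) = (8792|5963)·(2746|5963).
First factor (8792|5963):
Reduce the numerator: 8792 ≡ 2829 (mod 5963), so (8792|5963) = (2829|5963).
2829 ≡ 1 (mod 4), so quadratic reciprocity gives (2829|5963) = (5963|2829). Reduce: 5963 ≡ 305 (mod 2829). Now have (305|2829).
305 ≡ 1 (mod 4), so quadratic reciprocity gives (305|2829) = (2829|305). Reduce: 2829 ≡ 84 (mod 305). Now have (84|305).
Factor out 2: 84 = 2^2·21. Since 305 ≡ 1 (mod 8), (2|305) = +1, and (2|305)^2 = +1. Now have (21|305).
21 ≡ 1 (mod 4), so quadratic reciprocity gives (21|305) = (305|21). Reduce: 305 ≡ 11 (mod 21). Now have (11|21).
21 ≡ 1 (mod 4), so quadratic reciprocity gives (11|21) = (21|11). Reduce: 21 ≡ 10 (mod 11). Now have (10|11).
Factor out 2: 10 = 2·5. Since 11 ≡ 3 (mod 8), (2|11) = -1. Now have -(5|11).
5 ≡ 1 (mod 4), so quadratic reciprocity gives (5|11) = (11|5). Reduce: 11 ≡ 1 (mod 5). Now have -(1|5).
(1|5) = 1. Collecting the sign factors: -1.
Second factor (2746|5963):
Factor out 2: 2746 = 2·1373. Since 5963 ≡ 3 (mod 8), (2|5963) = -1. Now have -(1373|5963).
1373 ≡ 1 (mod 4), so quadratic reciprocity gives (1373|5963) = (5963|1373). Reduce: 5963 ≡ 471 (mod 1373). Now have -(471|1373).
1373 ≡ 1 (mod 4), so quadratic reciprocity gives (471|1373) = (1373|471). Reduce: 1373 ≡ 431 (mod 471). Now have -(431|471).
Both 431 ≡ 3 and 471 ≡ 3 (mod 4), so reciprocity gives (431|471) = -(471|431). Reduce: 471 ≡ 40 (mod 431). Now have (40|431).
Factor out 2: 40 = 2^3·5. Since 431 ≡ 7 (mod 8), (2|431) = +1, and (2|431)^3 = +1. Now have (5|431).
5 ≡ 1 (mod 4), so quadratic reciprocity gives (5|431) = (431|5). Reduce: 431 ≡ 1 (mod 5). Now have (1|5).
(1|5) = 1. Collecting the sign factors: 1.
Product: (-1)·(1) = -1.

-1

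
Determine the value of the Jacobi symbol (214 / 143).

(214 / 143)
  = (71 / 143)    [214 ≡ 71 mod 143]
  = -(143 / 71)    [QR: both ≡ 3 mod 4, sign flips]
  = -(1 / 71)    [143 ≡ 1 mod 71]
  = -1    [(1 / 71) = 1]

-1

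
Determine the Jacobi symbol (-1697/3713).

-1

(-1697/3713)
  = (2016/3713)    [-1697 ≡ 2016 mod 3713]
  = (63/3713)    [3713 ≡ 1 mod 8 ⇒ (2/3713)^5 = +1]
  = (3713/63)    [QR: 3713 ≡ 1 mod 4, sign kept]
  = (59/63)    [3713 ≡ 59 mod 63]
  = -(63/59)    [QR: both ≡ 3 mod 4, sign flips]
  = -(4/59)    [63 ≡ 4 mod 59]
  = -(1/59)    [59 ≡ 3 mod 8 ⇒ (2/59)^2 = +1]
  = -1    [(1/59) = 1]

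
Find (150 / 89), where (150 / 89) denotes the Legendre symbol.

-1

(150 / 89)
  = (61 / 89)    [150 ≡ 61 mod 89]
  = (89 / 61)    [QR: 61 ≡ 1 mod 4, sign kept]
  = (28 / 61)    [89 ≡ 28 mod 61]
  = (7 / 61)    [61 ≡ 5 mod 8 ⇒ (2 / 61)^2 = +1]
  = (61 / 7)    [QR: 61 ≡ 1 mod 4, sign kept]
  = (5 / 7)    [61 ≡ 5 mod 7]
  = (7 / 5)    [QR: 5 ≡ 1 mod 4, sign kept]
  = (2 / 5)    [7 ≡ 2 mod 5]
  = -(1 / 5)    [5 ≡ 5 mod 8 ⇒ (2 / 5) = -1]
  = -1    [(1 / 5) = 1]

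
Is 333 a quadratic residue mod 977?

no

333 ≡ 1 (mod 4), so quadratic reciprocity gives (333/977) = (977/333). Reduce: 977 ≡ 311 (mod 333). Now have (311/333).
333 ≡ 1 (mod 4), so quadratic reciprocity gives (311/333) = (333/311). Reduce: 333 ≡ 22 (mod 311). Now have (22/311).
Factor out 2: 22 = 2·11. Since 311 ≡ 7 (mod 8), (2/311) = +1. Now have (11/311).
Both 11 ≡ 3 and 311 ≡ 3 (mod 4), so reciprocity gives (11/311) = -(311/11). Reduce: 311 ≡ 3 (mod 11). Now have -(3/11).
Both 3 ≡ 3 and 11 ≡ 3 (mod 4), so reciprocity gives (3/11) = -(11/3). Reduce: 11 ≡ 2 (mod 3). Now have (2/3).
Factor out 2: 2 = 2. Since 3 ≡ 3 (mod 8), (2/3) = -1. Now have -(1/3).
(1/3) = 1. Collecting the sign factors: -1.
(333/977) = -1, and 977 is prime, so 333 is not a quadratic residue mod 977.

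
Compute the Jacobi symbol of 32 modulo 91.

-1

Factor out 2: 32 = 2^5. Since 91 ≡ 3 (mod 8), (2/91) = -1, and (2/91)^5 = -1. Now have -(1/91).
(1/91) = 1. Collecting the sign factors: -1.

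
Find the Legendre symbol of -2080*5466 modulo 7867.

-1

By multiplicativity, (-2080·5466/7867) = (-2080/7867)·(5466/7867).
First factor (-2080/7867):
Reduce the numerator: -2080 ≡ 5787 (mod 7867), so (-2080/7867) = (5787/7867).
Both 5787 ≡ 3 and 7867 ≡ 3 (mod 4), so reciprocity gives (5787/7867) = -(7867/5787). Reduce: 7867 ≡ 2080 (mod 5787). Now have -(2080/5787).
Factor out 2: 2080 = 2^5·65. Since 5787 ≡ 3 (mod 8), (2/5787) = -1, and (2/5787)^5 = -1. Now have (65/5787).
65 ≡ 1 (mod 4), so quadratic reciprocity gives (65/5787) = (5787/65). Reduce: 5787 ≡ 2 (mod 65). Now have (2/65).
Factor out 2: 2 = 2. Since 65 ≡ 1 (mod 8), (2/65) = +1. Now have (1/65).
(1/65) = 1. Collecting the sign factors: 1.
Second factor (5466/7867):
Factor out 2: 5466 = 2·2733. Since 7867 ≡ 3 (mod 8), (2/7867) = -1. Now have -(2733/7867).
2733 ≡ 1 (mod 4), so quadratic reciprocity gives (2733/7867) = (7867/2733). Reduce: 7867 ≡ 2401 (mod 2733). Now have -(2401/2733).
2401 ≡ 1 (mod 4), so quadratic reciprocity gives (2401/2733) = (2733/2401). Reduce: 2733 ≡ 332 (mod 2401). Now have -(332/2401).
Factor out 2: 332 = 2^2·83. Since 2401 ≡ 1 (mod 8), (2/2401) = +1, and (2/2401)^2 = +1. Now have -(83/2401).
2401 ≡ 1 (mod 4), so quadratic reciprocity gives (83/2401) = (2401/83). Reduce: 2401 ≡ 77 (mod 83). Now have -(77/83).
77 ≡ 1 (mod 4), so quadratic reciprocity gives (77/83) = (83/77). Reduce: 83 ≡ 6 (mod 77). Now have -(6/77).
Factor out 2: 6 = 2·3. Since 77 ≡ 5 (mod 8), (2/77) = -1. Now have (3/77).
77 ≡ 1 (mod 4), so quadratic reciprocity gives (3/77) = (77/3). Reduce: 77 ≡ 2 (mod 3). Now have (2/3).
Factor out 2: 2 = 2. Since 3 ≡ 3 (mod 8), (2/3) = -1. Now have -(1/3).
(1/3) = 1. Collecting the sign factors: -1.
Product: (1)·(-1) = -1.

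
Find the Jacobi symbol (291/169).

1

Reduce the numerator: 291 ≡ 122 (mod 169), so (291/169) = (122/169).
Factor out 2: 122 = 2·61. Since 169 ≡ 1 (mod 8), (2/169) = +1. Now have (61/169).
61 ≡ 1 (mod 4), so quadratic reciprocity gives (61/169) = (169/61). Reduce: 169 ≡ 47 (mod 61). Now have (47/61).
61 ≡ 1 (mod 4), so quadratic reciprocity gives (47/61) = (61/47). Reduce: 61 ≡ 14 (mod 47). Now have (14/47).
Factor out 2: 14 = 2·7. Since 47 ≡ 7 (mod 8), (2/47) = +1. Now have (7/47).
Both 7 ≡ 3 and 47 ≡ 3 (mod 4), so reciprocity gives (7/47) = -(47/7). Reduce: 47 ≡ 5 (mod 7). Now have -(5/7).
5 ≡ 1 (mod 4), so quadratic reciprocity gives (5/7) = (7/5). Reduce: 7 ≡ 2 (mod 5). Now have -(2/5).
Factor out 2: 2 = 2. Since 5 ≡ 5 (mod 8), (2/5) = -1. Now have (1/5).
(1/5) = 1. Collecting the sign factors: 1.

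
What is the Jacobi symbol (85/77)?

-1

Reduce the numerator: 85 ≡ 8 (mod 77), so (85/77) = (8/77).
Factor out 2: 8 = 2^3. Since 77 ≡ 5 (mod 8), (2/77) = -1, and (2/77)^3 = -1. Now have -(1/77).
(1/77) = 1. Collecting the sign factors: -1.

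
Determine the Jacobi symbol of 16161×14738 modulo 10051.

By multiplicativity, (16161·14738/10051) = (16161/10051)·(14738/10051).
First factor (16161/10051):
Reduce the numerator: 16161 ≡ 6110 (mod 10051), so (16161/10051) = (6110/10051).
Factor out 2: 6110 = 2·3055. Since 10051 ≡ 3 (mod 8), (2/10051) = -1. Now have -(3055/10051).
Both 3055 ≡ 3 and 10051 ≡ 3 (mod 4), so reciprocity gives (3055/10051) = -(10051/3055). Reduce: 10051 ≡ 886 (mod 3055). Now have (886/3055).
Factor out 2: 886 = 2·443. Since 3055 ≡ 7 (mod 8), (2/3055) = +1. Now have (443/3055).
Both 443 ≡ 3 and 3055 ≡ 3 (mod 4), so reciprocity gives (443/3055) = -(3055/443). Reduce: 3055 ≡ 397 (mod 443). Now have -(397/443).
397 ≡ 1 (mod 4), so quadratic reciprocity gives (397/443) = (443/397). Reduce: 443 ≡ 46 (mod 397). Now have -(46/397).
Factor out 2: 46 = 2·23. Since 397 ≡ 5 (mod 8), (2/397) = -1. Now have (23/397).
397 ≡ 1 (mod 4), so quadratic reciprocity gives (23/397) = (397/23). Reduce: 397 ≡ 6 (mod 23). Now have (6/23).
Factor out 2: 6 = 2·3. Since 23 ≡ 7 (mod 8), (2/23) = +1. Now have (3/23).
Both 3 ≡ 3 and 23 ≡ 3 (mod 4), so reciprocity gives (3/23) = -(23/3). Reduce: 23 ≡ 2 (mod 3). Now have -(2/3).
Factor out 2: 2 = 2. Since 3 ≡ 3 (mod 8), (2/3) = -1. Now have (1/3).
(1/3) = 1. Collecting the sign factors: 1.
Second factor (14738/10051):
Reduce the numerator: 14738 ≡ 4687 (mod 10051), so (14738/10051) = (4687/10051).
Both 4687 ≡ 3 and 10051 ≡ 3 (mod 4), so reciprocity gives (4687/10051) = -(10051/4687). Reduce: 10051 ≡ 677 (mod 4687). Now have -(677/4687).
677 ≡ 1 (mod 4), so quadratic reciprocity gives (677/4687) = (4687/677). Reduce: 4687 ≡ 625 (mod 677). Now have -(625/677).
625 ≡ 1 (mod 4), so quadratic reciprocity gives (625/677) = (677/625). Reduce: 677 ≡ 52 (mod 625). Now have -(52/625).
Factor out 2: 52 = 2^2·13. Since 625 ≡ 1 (mod 8), (2/625) = +1, and (2/625)^2 = +1. Now have -(13/625).
13 ≡ 1 (mod 4), so quadratic reciprocity gives (13/625) = (625/13). Reduce: 625 ≡ 1 (mod 13). Now have -(1/13).
(1/13) = 1. Collecting the sign factors: -1.
Product: (1)·(-1) = -1.

-1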